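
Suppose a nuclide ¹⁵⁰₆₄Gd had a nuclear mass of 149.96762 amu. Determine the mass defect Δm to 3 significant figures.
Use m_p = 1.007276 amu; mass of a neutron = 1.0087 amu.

1.25 amu

Mass of separated nucleons = 64(1.007276) + 86(1.0087) = 64.465664 + 86.7482 = 151.213864 amu
Δm = 151.213864 − 149.96762 = 1.246244 amu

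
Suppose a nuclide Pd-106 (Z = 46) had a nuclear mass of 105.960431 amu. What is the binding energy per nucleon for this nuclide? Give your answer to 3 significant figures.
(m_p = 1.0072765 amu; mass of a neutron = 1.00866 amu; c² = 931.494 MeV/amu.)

7.86 MeV/nucleon

Z = 46, so N = A − Z = 106 − 46 = 60.
Σm = 46·m_p + 60·m_n = 46.3347190 + 60.51960 = 106.8543190 amu
Mass defect Δm = 106.8543190 − 105.960431 = 0.8938880 amu
Binding energy = Δm·c² = 0.8938880 × 931.494 MeV/amu = 832.651 MeV
Per nucleon: 832.651 / 106 = 7.855 MeV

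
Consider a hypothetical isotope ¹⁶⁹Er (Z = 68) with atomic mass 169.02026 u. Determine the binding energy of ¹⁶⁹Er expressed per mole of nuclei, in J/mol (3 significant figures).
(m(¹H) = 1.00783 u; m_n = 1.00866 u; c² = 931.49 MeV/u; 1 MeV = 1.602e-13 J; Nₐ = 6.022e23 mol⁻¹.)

1.25e+14 J/mol

With 68 protons and 101 neutrons (A = 169):
Total constituent mass: 68 × 1.00783 + 101 × 1.00866 = 170.40710 u
Δm = 170.40710 − 169.02026 = 1.38684 u
Converting to energy: 1.38684 u × 931.49 MeV/u = 1291.83 MeV
Per nucleus in joules: 1291.83 MeV × 1.602e-13 J/MeV = 2.0695e-10 J
Per mole: 2.0695e-10 J × 6.022e23 mol⁻¹ = 1.2463e+14 J/mol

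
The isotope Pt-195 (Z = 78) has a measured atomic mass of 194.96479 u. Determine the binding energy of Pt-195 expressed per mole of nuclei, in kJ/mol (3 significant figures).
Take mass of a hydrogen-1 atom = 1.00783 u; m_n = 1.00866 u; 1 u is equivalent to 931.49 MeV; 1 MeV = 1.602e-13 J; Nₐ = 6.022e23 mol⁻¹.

1.49e+11 kJ/mol

Σm = 78·m(¹H) + 117·m_n = 78.61074 + 118.01322 = 196.62396 u
The mass defect is 196.62396 − 194.96479 = 1.65917 u.
Binding energy = Δm·c² = 1.65917 × 931.49 MeV/u = 1545.50 MeV
Per nucleus in joules: 1545.50 MeV × 1.602e-13 J/MeV = 2.4759e-10 J
Per mole: 2.4759e-10 J × 6.022e23 mol⁻¹ = 1.4910e+14 J/mol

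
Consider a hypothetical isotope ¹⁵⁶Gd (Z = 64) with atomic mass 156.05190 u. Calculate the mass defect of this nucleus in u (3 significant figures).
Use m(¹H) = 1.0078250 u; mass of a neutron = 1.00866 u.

1.25 u

Mass of separated nucleons = 64(1.0078250) + 92(1.00866) = 64.5008000 + 92.79672 = 157.2975200 u
The mass defect is 157.2975200 − 156.05190 = 1.2456200 u.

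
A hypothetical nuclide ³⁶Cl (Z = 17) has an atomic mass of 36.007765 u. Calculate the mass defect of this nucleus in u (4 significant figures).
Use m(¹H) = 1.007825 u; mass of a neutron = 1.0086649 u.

The nucleus contains 17 protons and 36 − 17 = 19 neutrons.
Mass of separated nucleons = 17(1.007825) + 19(1.0086649) = 17.133025 + 19.1646331 = 36.2976581 u
Δm = 36.2976581 − 36.007765 = 0.2898931 u

0.2899 u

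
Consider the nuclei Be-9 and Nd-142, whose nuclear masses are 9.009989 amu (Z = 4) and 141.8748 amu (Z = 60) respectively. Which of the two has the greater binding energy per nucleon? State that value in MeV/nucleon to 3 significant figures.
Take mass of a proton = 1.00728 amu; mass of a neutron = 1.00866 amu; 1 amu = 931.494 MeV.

Nd-142; 8.34 MeV/nucleon

Be-9: Σm = 4(1.00728) + 5(1.00866) = 9.07242 amu; Δm = 0.062431 amu; E_B = 58.154 MeV; E_B/A = 6.462 MeV
Nd-142: Σm = 60(1.00728) + 82(1.00866) = 143.14692 amu; Δm = 1.27212 amu; E_B = 1184.97 MeV; E_B/A = 8.3449 MeV
Nd-142 has the higher binding energy per nucleon, so it is the more tightly bound nucleus.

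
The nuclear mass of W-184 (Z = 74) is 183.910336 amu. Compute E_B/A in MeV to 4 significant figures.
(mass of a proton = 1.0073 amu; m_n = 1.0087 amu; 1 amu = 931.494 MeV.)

Z = 74, so N = A − Z = 184 − 74 = 110.
Total constituent mass: 74 × 1.0073 + 110 × 1.0087 = 185.4972 amu
Δm = 185.4972 − 183.910336 = 1.586864 amu
Converting to energy: 1.586864 amu × 931.494 MeV/amu = 1478.15 MeV
Dividing by A = 184 gives 8.033 MeV per nucleon.

8.033 MeV/nucleon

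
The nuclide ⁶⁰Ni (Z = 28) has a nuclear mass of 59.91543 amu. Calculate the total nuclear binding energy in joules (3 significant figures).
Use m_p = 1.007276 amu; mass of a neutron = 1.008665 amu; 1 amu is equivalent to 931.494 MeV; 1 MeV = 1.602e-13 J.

8.44e-11 J

The nucleus contains 28 protons and 60 − 28 = 32 neutrons.
Total constituent mass: 28 × 1.007276 + 32 × 1.008665 = 60.481008 amu
Mass defect Δm = 60.481008 − 59.91543 = 0.565578 amu
E_B = 0.565578 × 931.494 = 526.833 MeV
In joules: 526.833 MeV × 1.602e-13 J/MeV = 8.4399e-11 J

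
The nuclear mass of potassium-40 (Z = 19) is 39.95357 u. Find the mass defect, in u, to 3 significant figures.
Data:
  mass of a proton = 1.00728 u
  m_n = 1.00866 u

0.367 u

Z = 19, so N = A − Z = 40 − 19 = 21.
Σm = 19·m_p + 21·m_n = 19.13832 + 21.18186 = 40.32018 u
The mass defect is 40.32018 − 39.95357 = 0.36661 u.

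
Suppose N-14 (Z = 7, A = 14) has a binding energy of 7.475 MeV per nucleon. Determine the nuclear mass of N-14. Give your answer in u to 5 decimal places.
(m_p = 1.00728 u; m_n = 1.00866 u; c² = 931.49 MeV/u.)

13.99923 u

Total binding energy = 14 × 7.475 = 104.650 MeV
Mass defect = 104.650 MeV / (931.49 MeV/u) = 0.1123469 u
Constituent mass = 7(1.00728) + 7(1.00866) = 14.11158 u
Nuclear mass = 14.11158 − 0.1123469 = 13.9992331 u ≈ 13.99923 u (to 5 decimal places)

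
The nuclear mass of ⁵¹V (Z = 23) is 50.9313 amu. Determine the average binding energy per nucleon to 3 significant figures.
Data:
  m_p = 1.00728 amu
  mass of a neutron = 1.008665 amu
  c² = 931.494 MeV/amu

With 23 protons and 28 neutrons (A = 51):
Total constituent mass: 23 × 1.00728 + 28 × 1.008665 = 51.410060 amu
The mass defect is 51.410060 − 50.9313 = 0.478760 amu.
E_B = 0.478760 × 931.494 = 445.962 MeV
BE/A = 445.962 MeV / 51 = 8.744 MeV/nucleon

8.74 MeV/nucleon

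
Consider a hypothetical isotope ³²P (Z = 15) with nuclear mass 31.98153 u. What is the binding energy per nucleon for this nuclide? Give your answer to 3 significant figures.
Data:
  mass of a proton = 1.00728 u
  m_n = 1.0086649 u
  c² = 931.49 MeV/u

Σm = 15·m_p + 17·m_n = 15.10920 + 17.1473033 = 32.2565033 u
Δm = 32.2565033 − 31.98153 = 0.2749733 u
E_B = 0.2749733 × 931.49 = 256.135 MeV
BE/A = 256.135 MeV / 32 = 8.004 MeV/nucleon

8.00 MeV/nucleon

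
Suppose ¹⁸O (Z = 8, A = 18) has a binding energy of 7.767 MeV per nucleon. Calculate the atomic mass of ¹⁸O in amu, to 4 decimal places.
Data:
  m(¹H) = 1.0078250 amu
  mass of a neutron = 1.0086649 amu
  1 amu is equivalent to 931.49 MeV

17.9992 amu

Total binding energy = 18 × 7.767 = 139.806 MeV
Mass defect = 139.806 MeV / (931.49 MeV/amu) = 0.150089 amu
Constituent mass = 8(1.0078250) + 10(1.0086649) = 18.1492490 amu
Atomic mass = 18.1492490 − 0.150089 = 17.9991600 amu ≈ 17.9992 amu (to 4 decimal places)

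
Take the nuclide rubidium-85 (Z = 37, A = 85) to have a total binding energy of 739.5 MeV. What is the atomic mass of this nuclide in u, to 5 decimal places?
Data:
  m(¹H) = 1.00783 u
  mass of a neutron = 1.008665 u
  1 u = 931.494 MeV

Mass defect = 739.5 MeV / (931.494 MeV/u) = 0.7938860 u
Constituent mass = 37(1.00783) + 48(1.008665) = 85.705630 u
Atomic mass = 85.705630 − 0.7938860 = 84.9117440 u ≈ 84.91174 u (to 5 decimal places)

84.91174 u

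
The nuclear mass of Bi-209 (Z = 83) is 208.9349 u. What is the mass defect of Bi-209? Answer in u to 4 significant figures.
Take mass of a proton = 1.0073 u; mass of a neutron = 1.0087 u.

1.767 u

The nucleus contains 83 protons and 209 − 83 = 126 neutrons.
Σm = 83·m_p + 126·m_n = 83.6059 + 127.0962 = 210.7021 u
Mass defect Δm = 210.7021 − 208.9349 = 1.7672 u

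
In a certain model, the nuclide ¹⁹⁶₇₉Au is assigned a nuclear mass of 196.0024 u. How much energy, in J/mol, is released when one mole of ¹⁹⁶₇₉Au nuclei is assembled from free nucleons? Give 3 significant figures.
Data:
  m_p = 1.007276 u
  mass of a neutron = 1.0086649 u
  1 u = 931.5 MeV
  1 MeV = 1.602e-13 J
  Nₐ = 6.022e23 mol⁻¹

1.43e+14 J/mol

Σm = 79·m_p + 117·m_n = 79.574804 + 118.0137933 = 197.5885973 u
Δm = 197.5885973 − 196.0024 = 1.5861973 u
E_B = 1.5861973 × 931.5 = 1477.54 MeV
Per nucleus in joules: 1477.54 MeV × 1.602e-13 J/MeV = 2.3670e-10 J
Per mole: 2.3670e-10 J × 6.022e23 mol⁻¹ = 1.4254e+14 J/mol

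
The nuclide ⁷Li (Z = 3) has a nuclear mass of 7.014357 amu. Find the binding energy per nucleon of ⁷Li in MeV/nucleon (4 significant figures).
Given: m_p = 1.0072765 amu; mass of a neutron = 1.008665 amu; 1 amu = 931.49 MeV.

5.607 MeV/nucleon

Σm = 3·m_p + 4·m_n = 3.0218295 + 4.034660 = 7.0564895 amu
Δm = 7.0564895 − 7.014357 = 0.0421325 amu
Converting to energy: 0.0421325 amu × 931.49 MeV/amu = 39.2460 MeV
BE/A = 39.2460 MeV / 7 = 5.607 MeV/nucleon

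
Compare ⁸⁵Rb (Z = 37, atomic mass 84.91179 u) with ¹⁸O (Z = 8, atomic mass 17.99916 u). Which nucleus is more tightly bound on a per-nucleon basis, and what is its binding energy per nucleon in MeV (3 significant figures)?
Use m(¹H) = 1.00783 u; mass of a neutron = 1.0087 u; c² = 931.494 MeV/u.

⁸⁵Rb; 8.72 MeV/nucleon

⁸⁵Rb: Σm = 37(1.00783) + 48(1.0087) = 85.70731 u; Δm = 0.79552 u; E_B = 741.02 MeV; E_B/A = 8.718 MeV
¹⁸O: Σm = 8(1.00783) + 10(1.0087) = 18.14964 u; Δm = 0.15048 u; E_B = 140.17 MeV; E_B/A = 7.787 MeV
⁸⁵Rb has the higher binding energy per nucleon, so it is the more tightly bound nucleus.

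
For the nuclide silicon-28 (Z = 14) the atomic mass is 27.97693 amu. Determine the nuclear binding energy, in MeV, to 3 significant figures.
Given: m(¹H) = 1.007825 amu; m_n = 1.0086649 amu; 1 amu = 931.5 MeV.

Σm = 14·m(¹H) + 14·m_n = 14.109550 + 14.1213086 = 28.2308586 amu
Mass defect Δm = 28.2308586 − 27.97693 = 0.2539286 amu
E_B = 0.2539286 × 931.5 = 236.534 MeV

237 MeV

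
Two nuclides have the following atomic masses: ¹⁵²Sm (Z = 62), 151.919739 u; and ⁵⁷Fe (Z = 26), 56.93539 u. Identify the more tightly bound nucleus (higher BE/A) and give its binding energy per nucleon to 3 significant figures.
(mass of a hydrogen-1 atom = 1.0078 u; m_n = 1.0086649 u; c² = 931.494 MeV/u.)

⁵⁷Fe; 8.76 MeV/nucleon

¹⁵²Sm: Σm = 62(1.0078) + 90(1.0086649) = 153.2634410 u; Δm = 1.3437020 u; E_B = 1251.65 MeV; E_B/A = 8.2345 MeV
⁵⁷Fe: Σm = 26(1.0078) + 31(1.0086649) = 57.4714119 u; Δm = 0.5360219 u; E_B = 499.30 MeV; E_B/A = 8.760 MeV
⁵⁷Fe has the higher binding energy per nucleon, so it is the more tightly bound nucleus.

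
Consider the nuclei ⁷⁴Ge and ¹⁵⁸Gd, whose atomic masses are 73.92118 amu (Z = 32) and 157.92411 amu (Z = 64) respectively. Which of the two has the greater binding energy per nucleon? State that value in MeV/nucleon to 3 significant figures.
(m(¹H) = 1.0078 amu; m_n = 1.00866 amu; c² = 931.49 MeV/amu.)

⁷⁴Ge: Σm = 32(1.0078) + 42(1.00866) = 74.61332 amu; Δm = 0.69214 amu; E_B = 644.72 MeV; E_B/A = 8.712 MeV
¹⁵⁸Gd: Σm = 64(1.0078) + 94(1.00866) = 159.31324 amu; Δm = 1.38913 amu; E_B = 1294.0 MeV; E_B/A = 8.190 MeV
⁷⁴Ge has the higher binding energy per nucleon, so it is the more tightly bound nucleus.

⁷⁴Ge; 8.71 MeV/nucleon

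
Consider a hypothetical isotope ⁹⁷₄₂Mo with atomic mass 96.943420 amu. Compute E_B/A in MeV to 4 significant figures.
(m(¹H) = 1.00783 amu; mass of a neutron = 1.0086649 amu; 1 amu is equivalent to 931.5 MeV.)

The nucleus contains 42 protons and 97 − 42 = 55 neutrons.
Mass of separated nucleons = 42(1.00783) + 55(1.0086649) = 42.32886 + 55.4765695 = 97.8054295 amu
Mass defect Δm = 97.8054295 − 96.943420 = 0.8620095 amu
Converting to energy: 0.8620095 amu × 931.5 MeV/amu = 802.962 MeV
BE/A = 802.962 MeV / 97 = 8.278 MeV/nucleon

8.278 MeV/nucleon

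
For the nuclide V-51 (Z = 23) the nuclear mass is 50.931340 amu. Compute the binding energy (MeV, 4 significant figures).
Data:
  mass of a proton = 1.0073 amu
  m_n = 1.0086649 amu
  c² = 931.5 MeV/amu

Σm = 23·m_p + 28·m_n = 23.1679 + 28.2426172 = 51.4105172 amu
Δm = 51.4105172 − 50.931340 = 0.4791772 amu
E_B = 0.4791772 × 931.5 = 446.354 MeV

446.4 MeV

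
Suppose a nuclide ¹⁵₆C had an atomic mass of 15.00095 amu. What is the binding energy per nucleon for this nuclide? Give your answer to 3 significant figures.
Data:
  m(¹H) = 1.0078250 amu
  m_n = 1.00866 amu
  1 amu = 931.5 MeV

7.70 MeV/nucleon

Mass of separated nucleons = 6(1.0078250) + 9(1.00866) = 6.0469500 + 9.07794 = 15.1248900 amu
Mass defect Δm = 15.1248900 − 15.00095 = 0.1239400 amu
Converting to energy: 0.1239400 amu × 931.5 MeV/amu = 115.450 MeV
Dividing by A = 15 gives 7.697 MeV per nucleon.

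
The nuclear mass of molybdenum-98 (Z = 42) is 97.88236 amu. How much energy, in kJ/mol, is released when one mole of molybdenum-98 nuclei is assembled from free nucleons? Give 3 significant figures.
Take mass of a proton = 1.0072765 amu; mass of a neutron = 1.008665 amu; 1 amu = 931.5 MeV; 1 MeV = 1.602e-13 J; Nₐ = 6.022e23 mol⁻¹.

Mass of separated nucleons = 42(1.0072765) + 56(1.008665) = 42.3056130 + 56.485240 = 98.7908530 amu
Mass defect Δm = 98.7908530 − 97.88236 = 0.9084930 amu
Binding energy = Δm·c² = 0.9084930 × 931.5 MeV/amu = 846.261 MeV
Per nucleus in joules: 846.261 MeV × 1.602e-13 J/MeV = 1.3557e-10 J
Per mole: 1.3557e-10 J × 6.022e23 mol⁻¹ = 8.1640e+13 J/mol

8.16e+10 kJ/mol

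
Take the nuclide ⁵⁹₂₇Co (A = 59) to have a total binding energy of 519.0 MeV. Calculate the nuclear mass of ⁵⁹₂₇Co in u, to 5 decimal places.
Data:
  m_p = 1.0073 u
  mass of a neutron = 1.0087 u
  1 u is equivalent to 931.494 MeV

58.91833 u

Mass defect = 519.0 MeV / (931.494 MeV/u) = 0.5571695 u
Constituent mass = 27(1.0073) + 32(1.0087) = 59.4755 u
Nuclear mass = 59.4755 − 0.5571695 = 58.9183305 u ≈ 58.91833 u (to 5 decimal places)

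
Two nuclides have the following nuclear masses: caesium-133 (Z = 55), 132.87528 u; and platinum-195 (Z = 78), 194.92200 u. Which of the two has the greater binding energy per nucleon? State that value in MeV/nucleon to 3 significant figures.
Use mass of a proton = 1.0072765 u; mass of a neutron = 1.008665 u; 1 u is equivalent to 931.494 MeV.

caesium-133: Σm = 55(1.0072765) + 78(1.008665) = 134.0760775 u; Δm = 1.2007975 u; E_B = 1118.5 MeV; E_B/A = 8.410 MeV
platinum-195: Σm = 78(1.0072765) + 117(1.008665) = 196.5813720 u; Δm = 1.6593720 u; E_B = 1545.7 MeV; E_B/A = 7.927 MeV
caesium-133 has the higher binding energy per nucleon, so it is the more tightly bound nucleus.

caesium-133; 8.41 MeV/nucleon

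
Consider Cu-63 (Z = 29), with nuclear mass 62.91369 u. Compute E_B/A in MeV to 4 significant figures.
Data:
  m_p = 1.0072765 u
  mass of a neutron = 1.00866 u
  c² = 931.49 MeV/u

8.750 MeV/nucleon

Total constituent mass: 29 × 1.0072765 + 34 × 1.00866 = 63.5054585 u
Δm = 63.5054585 − 62.91369 = 0.5917685 u
E_B = 0.5917685 × 931.49 = 551.226 MeV
Dividing by A = 63 gives 8.750 MeV per nucleon.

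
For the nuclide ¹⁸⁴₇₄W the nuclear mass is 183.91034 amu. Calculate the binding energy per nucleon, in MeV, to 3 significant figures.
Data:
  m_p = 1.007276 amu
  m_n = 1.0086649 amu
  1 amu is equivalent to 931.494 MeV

The nucleus contains 74 protons and 184 − 74 = 110 neutrons.
Mass of separated nucleons = 74(1.007276) + 110(1.0086649) = 74.538424 + 110.9531390 = 185.4915630 amu
Mass defect Δm = 185.4915630 − 183.91034 = 1.5812230 amu
Binding energy = Δm·c² = 1.5812230 × 931.494 MeV/amu = 1472.90 MeV
Dividing by A = 184 gives 8.0049 MeV per nucleon.

8.00 MeV/nucleon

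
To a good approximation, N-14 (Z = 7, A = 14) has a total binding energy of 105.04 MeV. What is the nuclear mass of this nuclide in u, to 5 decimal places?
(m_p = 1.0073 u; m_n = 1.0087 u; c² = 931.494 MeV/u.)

13.99923 u

Mass defect = 105.04 MeV / (931.494 MeV/u) = 0.1127651 u
Constituent mass = 7(1.0073) + 7(1.0087) = 14.1120 u
Nuclear mass = 14.1120 − 0.1127651 = 13.9992349 u ≈ 13.99923 u (to 5 decimal places)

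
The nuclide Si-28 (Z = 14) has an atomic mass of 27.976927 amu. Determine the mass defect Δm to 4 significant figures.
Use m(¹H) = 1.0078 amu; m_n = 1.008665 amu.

Z = 14, so N = A − Z = 28 − 14 = 14.
Total constituent mass: 14 × 1.0078 + 14 × 1.008665 = 28.230510 amu
Δm = 28.230510 − 27.976927 = 0.253583 amu

0.2536 amu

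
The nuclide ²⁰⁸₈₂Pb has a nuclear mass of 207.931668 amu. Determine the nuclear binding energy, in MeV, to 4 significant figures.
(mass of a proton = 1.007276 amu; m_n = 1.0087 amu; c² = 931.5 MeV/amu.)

1641 MeV

The nucleus contains 82 protons and 208 − 82 = 126 neutrons.
Σm = 82·m_p + 126·m_n = 82.596632 + 127.0962 = 209.692832 amu
Δm = 209.692832 − 207.931668 = 1.761164 amu
Converting to energy: 1.761164 amu × 931.5 MeV/amu = 1640.52 MeV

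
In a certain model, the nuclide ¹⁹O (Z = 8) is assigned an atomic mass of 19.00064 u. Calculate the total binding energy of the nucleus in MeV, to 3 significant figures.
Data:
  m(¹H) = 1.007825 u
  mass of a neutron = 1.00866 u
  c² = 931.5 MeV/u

The nucleus contains 8 protons and 19 − 8 = 11 neutrons.
Total constituent mass: 8 × 1.007825 + 11 × 1.00866 = 19.157860 u
Δm = 19.157860 − 19.00064 = 0.157220 u
Converting to energy: 0.157220 u × 931.5 MeV/u = 146.450 MeV

146 MeV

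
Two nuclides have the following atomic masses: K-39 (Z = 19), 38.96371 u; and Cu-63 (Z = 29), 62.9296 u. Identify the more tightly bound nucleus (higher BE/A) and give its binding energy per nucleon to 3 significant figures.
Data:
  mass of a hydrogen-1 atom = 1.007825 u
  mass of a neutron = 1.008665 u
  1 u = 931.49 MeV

Cu-63; 8.75 MeV/nucleon

K-39: Σm = 19(1.007825) + 20(1.008665) = 39.321975 u; Δm = 0.358265 u; E_B = 333.72 MeV; E_B/A = 8.557 MeV
Cu-63: Σm = 29(1.007825) + 34(1.008665) = 63.521535 u; Δm = 0.591935 u; E_B = 551.38 MeV; E_B/A = 8.752 MeV
Cu-63 has the higher binding energy per nucleon, so it is the more tightly bound nucleus.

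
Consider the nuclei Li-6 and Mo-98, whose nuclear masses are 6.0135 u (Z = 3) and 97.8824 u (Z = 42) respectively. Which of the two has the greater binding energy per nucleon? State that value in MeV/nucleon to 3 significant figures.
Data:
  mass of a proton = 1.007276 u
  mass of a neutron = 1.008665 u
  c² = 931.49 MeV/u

Li-6: Σm = 3(1.007276) + 3(1.008665) = 6.047823 u; Δm = 0.034323 u; E_B = 31.972 MeV; E_B/A = 5.329 MeV
Mo-98: Σm = 42(1.007276) + 56(1.008665) = 98.790832 u; Δm = 0.908432 u; E_B = 846.195 MeV; E_B/A = 8.6346 MeV
Mo-98 has the higher binding energy per nucleon, so it is the more tightly bound nucleus.

Mo-98; 8.63 MeV/nucleon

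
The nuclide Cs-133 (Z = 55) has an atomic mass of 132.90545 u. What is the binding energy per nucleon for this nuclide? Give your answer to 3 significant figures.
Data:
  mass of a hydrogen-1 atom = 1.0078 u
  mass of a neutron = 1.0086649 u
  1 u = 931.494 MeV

8.40 MeV/nucleon

With 55 protons and 78 neutrons (A = 133):
Σm = 55·m(¹H) + 78·m_n = 55.4290 + 78.6758622 = 134.1048622 u
Mass defect Δm = 134.1048622 − 132.90545 = 1.1994122 u
Binding energy = Δm·c² = 1.1994122 × 931.494 MeV/u = 1117.25 MeV
Per nucleon: 1117.25 / 133 = 8.400 MeV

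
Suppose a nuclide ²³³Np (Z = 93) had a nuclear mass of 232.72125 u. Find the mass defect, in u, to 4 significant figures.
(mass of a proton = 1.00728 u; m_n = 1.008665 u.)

Mass of separated nucleons = 93(1.00728) + 140(1.008665) = 93.67704 + 141.213100 = 234.890140 u
The mass defect is 234.890140 − 232.72125 = 2.168890 u.

2.169 u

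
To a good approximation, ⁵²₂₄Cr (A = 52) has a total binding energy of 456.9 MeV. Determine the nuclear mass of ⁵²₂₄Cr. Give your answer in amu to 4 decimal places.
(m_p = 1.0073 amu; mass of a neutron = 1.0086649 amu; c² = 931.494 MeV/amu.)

51.9273 amu

Mass defect = 456.9 MeV / (931.494 MeV/amu) = 0.490502 amu
Constituent mass = 24(1.0073) + 28(1.0086649) = 52.4178172 amu
Nuclear mass = 52.4178172 − 0.490502 = 51.9273152 amu ≈ 51.9273 amu (to 4 decimal places)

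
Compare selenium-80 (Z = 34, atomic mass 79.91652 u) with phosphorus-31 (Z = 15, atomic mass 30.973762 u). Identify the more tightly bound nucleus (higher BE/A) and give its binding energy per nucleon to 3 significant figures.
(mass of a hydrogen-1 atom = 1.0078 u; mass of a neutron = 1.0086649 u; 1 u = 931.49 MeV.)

selenium-80; 8.70 MeV/nucleon

selenium-80: Σm = 34(1.0078) + 46(1.0086649) = 80.6637854 u; Δm = 0.7472654 u; E_B = 696.07 MeV; E_B/A = 8.701 MeV
phosphorus-31: Σm = 15(1.0078) + 16(1.0086649) = 31.2556384 u; Δm = 0.2818764 u; E_B = 262.57 MeV; E_B/A = 8.470 MeV
selenium-80 has the higher binding energy per nucleon, so it is the more tightly bound nucleus.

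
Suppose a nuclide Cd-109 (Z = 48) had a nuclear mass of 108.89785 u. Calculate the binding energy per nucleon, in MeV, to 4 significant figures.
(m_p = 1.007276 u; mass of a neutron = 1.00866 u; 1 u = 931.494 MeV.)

Total constituent mass: 48 × 1.007276 + 61 × 1.00866 = 109.877508 u
Δm = 109.877508 − 108.89785 = 0.979658 u
Binding energy = Δm·c² = 0.979658 × 931.494 MeV/u = 912.546 MeV
Dividing by A = 109 gives 8.372 MeV per nucleon.

8.372 MeV/nucleon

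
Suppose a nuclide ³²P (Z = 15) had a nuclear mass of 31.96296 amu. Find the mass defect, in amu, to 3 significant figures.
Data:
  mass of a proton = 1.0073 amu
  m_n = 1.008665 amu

The nucleus contains 15 protons and 32 − 15 = 17 neutrons.
Mass of separated nucleons = 15(1.0073) + 17(1.008665) = 15.1095 + 17.147305 = 32.256805 amu
Mass defect Δm = 32.256805 − 31.96296 = 0.293845 amu

0.294 amu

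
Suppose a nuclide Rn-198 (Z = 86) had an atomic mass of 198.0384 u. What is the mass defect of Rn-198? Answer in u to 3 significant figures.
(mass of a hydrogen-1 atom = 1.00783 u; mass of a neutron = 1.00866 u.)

Mass of separated nucleons = 86(1.00783) + 112(1.00866) = 86.67338 + 112.96992 = 199.64330 u
Mass defect Δm = 199.64330 − 198.0384 = 1.60490 u

1.60 u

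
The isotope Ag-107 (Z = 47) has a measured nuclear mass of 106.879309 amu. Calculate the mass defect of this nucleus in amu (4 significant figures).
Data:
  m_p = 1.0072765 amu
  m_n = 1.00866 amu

Total constituent mass: 47 × 1.0072765 + 60 × 1.00866 = 107.8615955 amu
Mass defect Δm = 107.8615955 − 106.879309 = 0.9822865 amu

0.9823 amu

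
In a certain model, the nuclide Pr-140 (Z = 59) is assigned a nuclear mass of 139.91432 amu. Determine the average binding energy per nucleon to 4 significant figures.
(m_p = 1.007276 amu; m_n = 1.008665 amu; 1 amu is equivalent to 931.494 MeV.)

8.096 MeV/nucleon

Σm = 59·m_p + 81·m_n = 59.429284 + 81.701865 = 141.131149 amu
The mass defect is 141.131149 − 139.91432 = 1.216829 amu.
E_B = 1.216829 × 931.494 = 1133.47 MeV
Per nucleon: 1133.47 / 140 = 8.096 MeV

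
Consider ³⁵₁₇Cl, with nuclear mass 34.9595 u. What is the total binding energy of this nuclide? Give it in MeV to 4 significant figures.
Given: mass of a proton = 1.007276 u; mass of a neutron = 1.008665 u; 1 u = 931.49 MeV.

With 17 protons and 18 neutrons (A = 35):
Mass of separated nucleons = 17(1.007276) + 18(1.008665) = 17.123692 + 18.155970 = 35.279662 u
Mass defect Δm = 35.279662 − 34.9595 = 0.320162 u
E_B = 0.320162 × 931.49 = 298.228 MeV

298.2 MeV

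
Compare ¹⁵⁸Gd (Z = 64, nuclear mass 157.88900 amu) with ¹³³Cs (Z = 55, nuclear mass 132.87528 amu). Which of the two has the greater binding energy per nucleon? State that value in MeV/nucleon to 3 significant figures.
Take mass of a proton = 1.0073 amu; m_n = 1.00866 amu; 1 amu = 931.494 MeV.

¹⁵⁸Gd: Σm = 64(1.0073) + 94(1.00866) = 159.28124 amu; Δm = 1.39224 amu; E_B = 1296.9 MeV; E_B/A = 8.208 MeV
¹³³Cs: Σm = 55(1.0073) + 78(1.00866) = 134.07698 amu; Δm = 1.20170 amu; E_B = 1119.38 MeV; E_B/A = 8.416 MeV
¹³³Cs has the higher binding energy per nucleon, so it is the more tightly bound nucleus.

¹³³Cs; 8.42 MeV/nucleon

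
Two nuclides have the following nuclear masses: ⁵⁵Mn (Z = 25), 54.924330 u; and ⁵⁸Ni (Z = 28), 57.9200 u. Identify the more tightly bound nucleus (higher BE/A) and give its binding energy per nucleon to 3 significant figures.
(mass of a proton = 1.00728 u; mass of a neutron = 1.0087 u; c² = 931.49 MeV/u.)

⁵⁵Mn: Σm = 25(1.00728) + 30(1.0087) = 55.44300 u; Δm = 0.518670 u; E_B = 483.14 MeV; E_B/A = 8.784 MeV
⁵⁸Ni: Σm = 28(1.00728) + 30(1.0087) = 58.46484 u; Δm = 0.54484 u; E_B = 507.51 MeV; E_B/A = 8.750 MeV
⁵⁵Mn has the higher binding energy per nucleon, so it is the more tightly bound nucleus.

⁵⁵Mn; 8.78 MeV/nucleon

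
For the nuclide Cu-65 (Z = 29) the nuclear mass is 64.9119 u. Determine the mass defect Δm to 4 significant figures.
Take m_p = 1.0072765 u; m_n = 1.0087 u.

The nucleus contains 29 protons and 65 − 29 = 36 neutrons.
Mass of separated nucleons = 29(1.0072765) + 36(1.0087) = 29.2110185 + 36.3132 = 65.5242185 u
Δm = 65.5242185 − 64.9119 = 0.6123185 u

0.6123 u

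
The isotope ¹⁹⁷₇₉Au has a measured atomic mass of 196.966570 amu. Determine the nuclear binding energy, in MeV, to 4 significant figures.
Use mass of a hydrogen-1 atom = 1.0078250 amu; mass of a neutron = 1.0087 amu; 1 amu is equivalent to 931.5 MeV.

Z = 79, so N = A − Z = 197 − 79 = 118.
Mass of separated nucleons = 79(1.0078250) + 118(1.0087) = 79.6181750 + 119.0266 = 198.6447750 amu
Mass defect Δm = 198.6447750 − 196.966570 = 1.6782050 amu
E_B = 1.6782050 × 931.5 = 1563.25 MeV

1563 MeV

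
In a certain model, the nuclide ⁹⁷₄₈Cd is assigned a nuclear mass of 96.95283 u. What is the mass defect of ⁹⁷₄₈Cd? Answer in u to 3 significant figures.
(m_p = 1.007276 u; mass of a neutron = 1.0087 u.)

With 48 protons and 49 neutrons (A = 97):
Total constituent mass: 48 × 1.007276 + 49 × 1.0087 = 97.775548 u
The mass defect is 97.775548 − 96.95283 = 0.822718 u.

0.823 u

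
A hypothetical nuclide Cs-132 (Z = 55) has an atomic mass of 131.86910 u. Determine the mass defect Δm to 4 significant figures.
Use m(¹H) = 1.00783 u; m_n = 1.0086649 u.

1.229 u

Σm = 55·m(¹H) + 77·m_n = 55.43065 + 77.6671973 = 133.0978473 u
Δm = 133.0978473 − 131.86910 = 1.2287473 u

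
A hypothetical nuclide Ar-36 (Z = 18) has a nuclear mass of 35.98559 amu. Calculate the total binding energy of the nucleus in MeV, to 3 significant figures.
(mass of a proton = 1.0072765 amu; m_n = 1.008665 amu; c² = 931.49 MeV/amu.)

281 MeV

With 18 protons and 18 neutrons (A = 36):
Mass of separated nucleons = 18(1.0072765) + 18(1.008665) = 18.1309770 + 18.155970 = 36.2869470 amu
Δm = 36.2869470 − 35.98559 = 0.3013570 amu
E_B = 0.3013570 × 931.49 = 280.711 MeV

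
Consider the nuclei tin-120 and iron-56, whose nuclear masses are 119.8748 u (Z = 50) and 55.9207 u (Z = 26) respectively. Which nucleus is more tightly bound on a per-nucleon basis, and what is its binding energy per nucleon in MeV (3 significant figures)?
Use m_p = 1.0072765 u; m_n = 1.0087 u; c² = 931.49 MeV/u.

tin-120: Σm = 50(1.0072765) + 70(1.0087) = 120.9728250 u; Δm = 1.0980250 u; E_B = 1022.8 MeV; E_B/A = 8.523 MeV
iron-56: Σm = 26(1.0072765) + 30(1.0087) = 56.4501890 u; Δm = 0.5294890 u; E_B = 493.21 MeV; E_B/A = 8.807 MeV
iron-56 has the higher binding energy per nucleon, so it is the more tightly bound nucleus.

iron-56; 8.81 MeV/nucleon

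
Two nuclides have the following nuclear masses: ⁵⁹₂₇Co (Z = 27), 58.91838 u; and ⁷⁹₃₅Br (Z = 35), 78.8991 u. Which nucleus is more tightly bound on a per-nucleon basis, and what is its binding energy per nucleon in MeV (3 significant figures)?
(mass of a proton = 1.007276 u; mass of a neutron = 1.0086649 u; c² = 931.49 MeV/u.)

⁵⁹₂₇Co: Σm = 27(1.007276) + 32(1.0086649) = 59.4737288 u; Δm = 0.5553488 u; E_B = 517.30 MeV; E_B/A = 8.768 MeV
⁷⁹₃₅Br: Σm = 35(1.007276) + 44(1.0086649) = 79.6359156 u; Δm = 0.7368156 u; E_B = 686.34 MeV; E_B/A = 8.688 MeV
⁵⁹₂₇Co has the higher binding energy per nucleon, so it is the more tightly bound nucleus.

⁵⁹₂₇Co; 8.77 MeV/nucleon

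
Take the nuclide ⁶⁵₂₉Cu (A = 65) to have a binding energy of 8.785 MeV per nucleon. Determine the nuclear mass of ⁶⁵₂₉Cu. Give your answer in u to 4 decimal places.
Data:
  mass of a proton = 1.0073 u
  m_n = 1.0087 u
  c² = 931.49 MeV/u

Total binding energy = 65 × 8.785 = 571.025 MeV
Mass defect = 571.025 MeV / (931.49 MeV/u) = 0.613023 u
Constituent mass = 29(1.0073) + 36(1.0087) = 65.5249 u
Nuclear mass = 65.5249 − 0.613023 = 64.911877 u ≈ 64.9119 u (to 4 decimal places)

64.9119 u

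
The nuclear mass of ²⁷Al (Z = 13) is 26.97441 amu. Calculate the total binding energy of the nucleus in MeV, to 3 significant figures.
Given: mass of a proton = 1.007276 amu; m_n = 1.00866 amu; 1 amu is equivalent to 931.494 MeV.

225 MeV

The nucleus contains 13 protons and 27 − 13 = 14 neutrons.
Total constituent mass: 13 × 1.007276 + 14 × 1.00866 = 27.215828 amu
Δm = 27.215828 − 26.97441 = 0.241418 amu
Binding energy = Δm·c² = 0.241418 × 931.494 MeV/amu = 224.879 MeV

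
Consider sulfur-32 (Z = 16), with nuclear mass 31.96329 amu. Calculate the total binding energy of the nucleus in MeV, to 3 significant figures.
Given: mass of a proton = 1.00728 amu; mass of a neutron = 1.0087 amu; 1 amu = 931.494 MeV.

Total constituent mass: 16 × 1.00728 + 16 × 1.0087 = 32.25568 amu
Δm = 32.25568 − 31.96329 = 0.29239 amu
E_B = 0.29239 × 931.494 = 272.360 MeV

272 MeV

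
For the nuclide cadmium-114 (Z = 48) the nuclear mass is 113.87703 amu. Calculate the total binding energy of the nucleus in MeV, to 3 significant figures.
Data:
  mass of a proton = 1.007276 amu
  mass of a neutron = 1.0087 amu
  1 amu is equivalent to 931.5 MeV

The nucleus contains 48 protons and 114 − 48 = 66 neutrons.
Mass of separated nucleons = 48(1.007276) + 66(1.0087) = 48.349248 + 66.5742 = 114.923448 amu
Mass defect Δm = 114.923448 − 113.87703 = 1.046418 amu
Converting to energy: 1.046418 amu × 931.5 MeV/amu = 974.738 MeV

975 MeV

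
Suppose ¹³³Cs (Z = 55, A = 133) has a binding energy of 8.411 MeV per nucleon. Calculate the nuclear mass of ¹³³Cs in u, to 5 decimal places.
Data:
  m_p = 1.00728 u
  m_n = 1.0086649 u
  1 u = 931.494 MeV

132.87533 u

Total binding energy = 133 × 8.411 = 1118.663 MeV
Mass defect = 1118.663 MeV / (931.494 MeV/u) = 1.2009342 u
Constituent mass = 55(1.00728) + 78(1.0086649) = 134.0762622 u
Nuclear mass = 134.0762622 − 1.2009342 = 132.8753280 u ≈ 132.87533 u (to 5 decimal places)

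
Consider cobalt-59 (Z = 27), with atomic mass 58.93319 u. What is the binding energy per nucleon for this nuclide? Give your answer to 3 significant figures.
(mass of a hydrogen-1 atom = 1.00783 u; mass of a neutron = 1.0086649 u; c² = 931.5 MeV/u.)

With 27 protons and 32 neutrons (A = 59):
Mass of separated nucleons = 27(1.00783) + 32(1.0086649) = 27.21141 + 32.2772768 = 59.4886868 u
Δm = 59.4886868 − 58.93319 = 0.5554968 u
E_B = 0.5554968 × 931.5 = 517.445 MeV
BE/A = 517.445 MeV / 59 = 8.770 MeV/nucleon

8.77 MeV/nucleon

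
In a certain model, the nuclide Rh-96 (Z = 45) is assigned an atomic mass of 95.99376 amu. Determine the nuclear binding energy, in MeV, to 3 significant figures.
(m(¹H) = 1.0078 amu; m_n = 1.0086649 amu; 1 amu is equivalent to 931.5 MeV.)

Total constituent mass: 45 × 1.0078 + 51 × 1.0086649 = 96.7929099 amu
Δm = 96.7929099 − 95.99376 = 0.7991499 amu
E_B = 0.7991499 × 931.5 = 744.408 MeV

744 MeV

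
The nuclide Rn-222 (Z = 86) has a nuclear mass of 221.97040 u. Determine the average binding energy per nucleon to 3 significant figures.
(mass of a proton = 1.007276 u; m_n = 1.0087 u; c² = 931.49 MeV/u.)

7.71 MeV/nucleon

The nucleus contains 86 protons and 222 − 86 = 136 neutrons.
Σm = 86·m_p + 136·m_n = 86.625736 + 137.1832 = 223.808936 u
The mass defect is 223.808936 − 221.97040 = 1.838536 u.
Binding energy = Δm·c² = 1.838536 × 931.49 MeV/u = 1712.58 MeV
BE/A = 1712.58 MeV / 222 = 7.714 MeV/nucleon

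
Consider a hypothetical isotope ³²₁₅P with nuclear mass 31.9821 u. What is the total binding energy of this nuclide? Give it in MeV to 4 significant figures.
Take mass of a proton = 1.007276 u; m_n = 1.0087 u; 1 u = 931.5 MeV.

Z = 15, so N = A − Z = 32 − 15 = 17.
Mass of separated nucleons = 15(1.007276) + 17(1.0087) = 15.109140 + 17.1479 = 32.257040 u
The mass defect is 32.257040 − 31.9821 = 0.274940 u.
E_B = 0.274940 × 931.5 = 256.107 MeV

256.1 MeV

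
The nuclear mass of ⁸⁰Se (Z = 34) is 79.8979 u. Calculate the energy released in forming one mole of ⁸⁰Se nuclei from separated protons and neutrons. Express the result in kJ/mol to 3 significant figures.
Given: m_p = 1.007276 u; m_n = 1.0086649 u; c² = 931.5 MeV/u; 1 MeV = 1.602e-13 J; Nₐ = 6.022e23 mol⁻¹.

6.72e+10 kJ/mol

Z = 34, so N = A − Z = 80 − 34 = 46.
Σm = 34·m_p + 46·m_n = 34.247384 + 46.3985854 = 80.6459694 u
The mass defect is 80.6459694 − 79.8979 = 0.7480694 u.
E_B = 0.7480694 × 931.5 = 696.827 MeV
Per nucleus in joules: 696.827 MeV × 1.602e-13 J/MeV = 1.1163e-10 J
Per mole: 1.1163e-10 J × 6.022e23 mol⁻¹ = 6.7224e+13 J/mol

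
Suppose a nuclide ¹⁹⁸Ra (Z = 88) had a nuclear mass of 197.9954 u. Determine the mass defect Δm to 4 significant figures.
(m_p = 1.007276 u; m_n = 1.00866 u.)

Σm = 88·m_p + 110·m_n = 88.640288 + 110.95260 = 199.592888 u
The mass defect is 199.592888 − 197.9954 = 1.597488 u.

1.597 u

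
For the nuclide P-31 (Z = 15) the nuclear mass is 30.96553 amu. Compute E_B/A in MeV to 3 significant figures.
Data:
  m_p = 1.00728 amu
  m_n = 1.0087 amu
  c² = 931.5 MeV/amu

8.50 MeV/nucleon

Total constituent mass: 15 × 1.00728 + 16 × 1.0087 = 31.24840 amu
Δm = 31.24840 − 30.96553 = 0.28287 amu
Binding energy = Δm·c² = 0.28287 × 931.5 MeV/amu = 263.493 MeV
Dividing by A = 31 gives 8.500 MeV per nucleon.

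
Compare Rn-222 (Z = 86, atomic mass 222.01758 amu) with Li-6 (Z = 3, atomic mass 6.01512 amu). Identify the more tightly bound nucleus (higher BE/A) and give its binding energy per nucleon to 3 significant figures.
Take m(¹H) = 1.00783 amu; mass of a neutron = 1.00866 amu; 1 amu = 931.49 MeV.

Rn-222; 7.69 MeV/nucleon

Rn-222: Σm = 86(1.00783) + 136(1.00866) = 223.85114 amu; Δm = 1.83356 amu; E_B = 1707.9 MeV; E_B/A = 7.693 MeV
Li-6: Σm = 3(1.00783) + 3(1.00866) = 6.04947 amu; Δm = 0.03435 amu; E_B = 31.997 MeV; E_B/A = 5.333 MeV
Rn-222 has the higher binding energy per nucleon, so it is the more tightly bound nucleus.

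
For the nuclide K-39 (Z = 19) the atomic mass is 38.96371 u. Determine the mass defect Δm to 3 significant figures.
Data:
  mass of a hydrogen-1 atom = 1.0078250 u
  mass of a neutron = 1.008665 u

Z = 19, so N = A − Z = 39 − 19 = 20.
Σm = 19·m(¹H) + 20·m_n = 19.1486750 + 20.173300 = 39.3219750 u
Δm = 39.3219750 − 38.96371 = 0.3582650 u

0.358 u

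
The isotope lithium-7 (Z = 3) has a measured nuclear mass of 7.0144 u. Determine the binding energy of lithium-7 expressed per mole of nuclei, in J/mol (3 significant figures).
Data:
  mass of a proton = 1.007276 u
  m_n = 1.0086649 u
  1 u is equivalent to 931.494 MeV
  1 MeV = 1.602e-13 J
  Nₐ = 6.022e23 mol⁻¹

The nucleus contains 3 protons and 7 − 3 = 4 neutrons.
Σm = 3·m_p + 4·m_n = 3.021828 + 4.0346596 = 7.0564876 u
The mass defect is 7.0564876 − 7.0144 = 0.0420876 u.
E_B = 0.0420876 × 931.494 = 39.2043 MeV
Per nucleus in joules: 39.2043 MeV × 1.602e-13 J/MeV = 6.2805e-12 J
Per mole: 6.2805e-12 J × 6.022e23 mol⁻¹ = 3.7821e+12 J/mol

3.78e+12 J/mol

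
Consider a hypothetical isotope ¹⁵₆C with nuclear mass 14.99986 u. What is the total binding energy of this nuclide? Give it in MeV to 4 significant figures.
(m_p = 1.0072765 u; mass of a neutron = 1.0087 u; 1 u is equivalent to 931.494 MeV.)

With 6 protons and 9 neutrons (A = 15):
Total constituent mass: 6 × 1.0072765 + 9 × 1.0087 = 15.1219590 u
Δm = 15.1219590 − 14.99986 = 0.1220990 u
Binding energy = Δm·c² = 0.1220990 × 931.494 MeV/u = 113.734 MeV

113.7 MeV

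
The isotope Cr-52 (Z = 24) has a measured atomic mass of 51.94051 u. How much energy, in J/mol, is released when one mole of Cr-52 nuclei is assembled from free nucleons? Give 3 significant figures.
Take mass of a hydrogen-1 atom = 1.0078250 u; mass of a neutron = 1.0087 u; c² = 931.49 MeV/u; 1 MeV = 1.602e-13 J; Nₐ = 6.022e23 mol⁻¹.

4.41e+13 J/mol

With 24 protons and 28 neutrons (A = 52):
Σm = 24·m(¹H) + 28·m_n = 24.1878000 + 28.2436 = 52.4314000 u
The mass defect is 52.4314000 − 51.94051 = 0.4908900 u.
Converting to energy: 0.4908900 u × 931.49 MeV/u = 457.259 MeV
Per nucleus in joules: 457.259 MeV × 1.602e-13 J/MeV = 7.3253e-11 J
Per mole: 7.3253e-11 J × 6.022e23 mol⁻¹ = 4.4113e+13 J/mol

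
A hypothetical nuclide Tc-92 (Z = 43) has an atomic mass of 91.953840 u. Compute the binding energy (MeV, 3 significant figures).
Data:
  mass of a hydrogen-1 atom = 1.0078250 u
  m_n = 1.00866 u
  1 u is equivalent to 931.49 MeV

Mass of separated nucleons = 43(1.0078250) + 49(1.00866) = 43.3364750 + 49.42434 = 92.7608150 u
Mass defect Δm = 92.7608150 − 91.953840 = 0.8069750 u
Converting to energy: 0.8069750 u × 931.49 MeV/u = 751.689 MeV

752 MeV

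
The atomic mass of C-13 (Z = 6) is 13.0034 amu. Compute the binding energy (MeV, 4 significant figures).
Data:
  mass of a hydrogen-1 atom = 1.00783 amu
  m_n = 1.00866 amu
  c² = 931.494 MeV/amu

97.06 MeV

Total constituent mass: 6 × 1.00783 + 7 × 1.00866 = 13.10760 amu
Mass defect Δm = 13.10760 − 13.0034 = 0.10420 amu
Converting to energy: 0.10420 amu × 931.494 MeV/amu = 97.0617 MeV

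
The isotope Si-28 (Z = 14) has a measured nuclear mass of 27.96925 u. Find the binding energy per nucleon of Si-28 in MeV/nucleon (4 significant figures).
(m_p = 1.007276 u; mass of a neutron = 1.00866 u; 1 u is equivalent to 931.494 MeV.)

8.445 MeV/nucleon

Z = 14, so N = A − Z = 28 − 14 = 14.
Mass of separated nucleons = 14(1.007276) + 14(1.00866) = 14.101864 + 14.12124 = 28.223104 u
Mass defect Δm = 28.223104 − 27.96925 = 0.253854 u
Binding energy = Δm·c² = 0.253854 × 931.494 MeV/u = 236.463 MeV
Dividing by A = 28 gives 8.445 MeV per nucleon.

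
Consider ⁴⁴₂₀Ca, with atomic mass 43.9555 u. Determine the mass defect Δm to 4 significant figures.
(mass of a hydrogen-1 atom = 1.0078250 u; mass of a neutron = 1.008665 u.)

0.4090 u

With 20 protons and 24 neutrons (A = 44):
Total constituent mass: 20 × 1.0078250 + 24 × 1.008665 = 44.3644600 u
The mass defect is 44.3644600 − 43.9555 = 0.4089600 u.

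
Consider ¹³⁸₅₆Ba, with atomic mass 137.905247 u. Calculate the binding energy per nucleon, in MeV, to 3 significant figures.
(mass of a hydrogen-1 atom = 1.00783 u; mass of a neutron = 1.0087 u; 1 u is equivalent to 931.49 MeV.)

8.41 MeV/nucleon

With 56 protons and 82 neutrons (A = 138):
Σm = 56·m(¹H) + 82·m_n = 56.43848 + 82.7134 = 139.15188 u
The mass defect is 139.15188 − 137.905247 = 1.246633 u.
E_B = 1.246633 × 931.49 = 1161.23 MeV
BE/A = 1161.23 MeV / 138 = 8.4147 MeV/nucleon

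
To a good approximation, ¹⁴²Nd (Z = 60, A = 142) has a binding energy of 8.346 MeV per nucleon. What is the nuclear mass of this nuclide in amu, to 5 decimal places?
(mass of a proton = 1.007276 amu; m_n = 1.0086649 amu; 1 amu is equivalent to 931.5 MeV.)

141.87480 amu

Total binding energy = 142 × 8.346 = 1185.132 MeV
Mass defect = 1185.132 MeV / (931.5 MeV/amu) = 1.2722834 amu
Constituent mass = 60(1.007276) + 82(1.0086649) = 143.1470818 amu
Nuclear mass = 143.1470818 − 1.2722834 = 141.8747984 amu ≈ 141.87480 amu (to 5 decimal places)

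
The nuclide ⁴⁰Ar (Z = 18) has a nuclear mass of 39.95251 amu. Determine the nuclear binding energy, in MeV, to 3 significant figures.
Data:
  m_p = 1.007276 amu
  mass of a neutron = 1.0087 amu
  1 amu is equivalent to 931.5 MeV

345 MeV

Total constituent mass: 18 × 1.007276 + 22 × 1.0087 = 40.322368 amu
The mass defect is 40.322368 − 39.95251 = 0.369858 amu.
Converting to energy: 0.369858 amu × 931.5 MeV/amu = 344.523 MeV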